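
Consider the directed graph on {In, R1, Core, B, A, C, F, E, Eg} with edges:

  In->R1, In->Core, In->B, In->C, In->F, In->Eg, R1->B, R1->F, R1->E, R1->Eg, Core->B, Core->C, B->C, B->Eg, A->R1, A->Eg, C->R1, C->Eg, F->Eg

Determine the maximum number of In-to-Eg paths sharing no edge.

5

Assign every edge capacity 1; by Menger, the answer equals the max flow.
Path In→Eg (+1); total 1.
Path In→R1→Eg (+1); total 2.
Path In→B→Eg (+1); total 3.
Path In→C→Eg (+1); total 4.
Path In→F→Eg (+1); total 5.
No residual In→Eg path; max flow = 5.
Certifying cut of size 5: {B→Eg, C→Eg, F→Eg, In→Eg, R1→Eg}.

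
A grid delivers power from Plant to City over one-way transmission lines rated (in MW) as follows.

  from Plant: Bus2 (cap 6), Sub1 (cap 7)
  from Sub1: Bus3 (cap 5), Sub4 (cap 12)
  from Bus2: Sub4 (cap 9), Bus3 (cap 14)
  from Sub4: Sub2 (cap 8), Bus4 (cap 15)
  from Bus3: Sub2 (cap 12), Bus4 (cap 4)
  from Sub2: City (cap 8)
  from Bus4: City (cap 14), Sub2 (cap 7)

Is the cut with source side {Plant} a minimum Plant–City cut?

Yes — it is a minimum cut (capacity 13).

Given cut capacity: 7 + 6 = 13.
Augment Plant→Sub1→Sub4→Sub2→City: bottleneck 7, flow now 7.
Augment Plant→Bus2→Sub4→Sub2→City: bottleneck 1, flow now 8.
Augment Plant→Bus2→Sub4→Bus4→City: bottleneck 5, flow now 13.
No augmenting path remains; maximum flow = 13.
Cut capacity 13 equals the max flow, so it is a minimum cut.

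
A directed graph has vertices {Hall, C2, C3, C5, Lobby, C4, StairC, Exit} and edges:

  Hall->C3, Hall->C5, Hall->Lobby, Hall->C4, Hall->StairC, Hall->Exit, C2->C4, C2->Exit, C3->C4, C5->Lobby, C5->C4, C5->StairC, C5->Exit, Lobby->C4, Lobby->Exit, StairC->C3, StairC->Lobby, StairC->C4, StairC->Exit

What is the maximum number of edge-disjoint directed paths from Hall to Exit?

4

Assign every edge capacity 1; by Menger, the answer equals the max flow.
Path Hall→Exit (+1); total 1.
Path Hall→C5→Exit (+1); total 2.
Path Hall→Lobby→Exit (+1); total 3.
Path Hall→StairC→Exit (+1); total 4.
No residual Hall→Exit path; max flow = 4.
Certifying cut of size 4: {Hall→C5, Hall→Exit, Hall→Lobby, Hall→StairC}.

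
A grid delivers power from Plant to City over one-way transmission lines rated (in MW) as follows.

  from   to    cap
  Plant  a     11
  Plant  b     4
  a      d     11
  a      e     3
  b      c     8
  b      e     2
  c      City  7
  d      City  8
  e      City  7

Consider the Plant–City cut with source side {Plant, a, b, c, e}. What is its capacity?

25

Edges leaving {Plant, a, b, c, e}: a→d (11), c→City (7), e→City (7).
Cut capacity = 11 + 7 + 7 = 25.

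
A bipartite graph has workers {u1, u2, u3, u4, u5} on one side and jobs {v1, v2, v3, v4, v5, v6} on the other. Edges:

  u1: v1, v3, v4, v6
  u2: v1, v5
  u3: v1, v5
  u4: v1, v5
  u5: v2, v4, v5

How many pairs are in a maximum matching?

Unit-capacity flow: source→left, listed edges, right→sink; max matching = max flow.
Augmenting path u1→v1 (+1); matched 1.
Augmenting path u2→v5 (+1); matched 2.
Augmenting path u5→v2 (+1); matched 3.
Augmenting path u3→v1→u1→v3 (+1); matched 4.
No augmenting path remains; maximum matching = 4.
König certificate: {u1, u5, v1, v5} is a vertex cover of size 4 (every listed pair touches it), so no matching can be larger.

4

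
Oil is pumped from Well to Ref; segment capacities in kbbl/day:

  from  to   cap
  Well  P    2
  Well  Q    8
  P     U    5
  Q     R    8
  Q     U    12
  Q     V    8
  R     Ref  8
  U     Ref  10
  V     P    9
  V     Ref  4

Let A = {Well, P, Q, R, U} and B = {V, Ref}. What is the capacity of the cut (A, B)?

Edges leaving {Well, P, Q, R, U}: Q→V (8), R→Ref (8), U→Ref (10).
Cut capacity = 8 + 8 + 10 = 26.

26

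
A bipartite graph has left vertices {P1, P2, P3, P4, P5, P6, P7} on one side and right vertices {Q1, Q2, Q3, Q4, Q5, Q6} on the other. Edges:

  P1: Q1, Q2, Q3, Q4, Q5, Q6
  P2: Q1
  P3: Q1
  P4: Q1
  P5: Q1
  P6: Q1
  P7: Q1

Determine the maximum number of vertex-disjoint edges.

2

Unit-capacity flow: source→left, listed edges, right→sink; max matching = max flow.
Augmenting path P1→Q1 (+1); matched 1.
Augmenting path P2→Q1→P1→Q2 (+1); matched 2.
No augmenting path remains; maximum matching = 2.
König certificate: {P1, Q1} is a vertex cover of size 2 (every listed pair touches it), so no matching can be larger.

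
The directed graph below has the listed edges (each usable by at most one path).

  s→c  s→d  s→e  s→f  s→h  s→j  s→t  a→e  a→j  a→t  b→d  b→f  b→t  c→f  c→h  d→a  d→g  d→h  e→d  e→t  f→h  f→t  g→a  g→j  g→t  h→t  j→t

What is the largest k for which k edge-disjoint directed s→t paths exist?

6

Assign every edge capacity 1; by Menger, the answer equals the max flow.
Path s→t (+1); total 1.
Path s→e→t (+1); total 2.
Path s→f→t (+1); total 3.
Path s→h→t (+1); total 4.
Path s→j→t (+1); total 5.
Path s→d→a→t (+1); total 6.
No residual s→t path; max flow = 6.
Certifying cut of size 6: {f→t, h→t, s→d, s→e, s→j, s→t}.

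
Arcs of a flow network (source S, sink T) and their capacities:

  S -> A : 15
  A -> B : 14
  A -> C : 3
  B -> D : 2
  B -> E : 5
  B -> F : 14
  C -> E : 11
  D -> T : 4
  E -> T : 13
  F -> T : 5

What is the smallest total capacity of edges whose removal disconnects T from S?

15

Augment S→A→B→D→T: bottleneck 2, flow now 2.
Augment S→A→B→E→T: bottleneck 5, flow now 7.
Augment S→A→B→F→T: bottleneck 5, flow now 12.
Augment S→A→C→E→T: bottleneck 3, flow now 15.
No augmenting path remains; maximum flow = 15.
By max-flow min-cut, the minimum cut capacity equals the max flow.
In the residual graph, reachable from S: {S}.
Min-cut edges: S→A (15); capacity 15 = 15.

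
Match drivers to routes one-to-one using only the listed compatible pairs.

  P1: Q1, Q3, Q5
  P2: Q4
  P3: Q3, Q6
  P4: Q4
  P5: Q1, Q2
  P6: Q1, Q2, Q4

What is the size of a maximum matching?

5

Unit-capacity flow: source→left, listed edges, right→sink; max matching = max flow.
Augmenting path P1→Q1 (+1); matched 1.
Augmenting path P2→Q4 (+1); matched 2.
Augmenting path P3→Q3 (+1); matched 3.
Augmenting path P5→Q2 (+1); matched 4.
Augmenting path P6→Q1→P1→Q5 (+1); matched 5.
No augmenting path remains; maximum matching = 5.
König certificate: {P1, P3, P5, P6, Q4} is a vertex cover of size 5 (every listed pair touches it), so no matching can be larger.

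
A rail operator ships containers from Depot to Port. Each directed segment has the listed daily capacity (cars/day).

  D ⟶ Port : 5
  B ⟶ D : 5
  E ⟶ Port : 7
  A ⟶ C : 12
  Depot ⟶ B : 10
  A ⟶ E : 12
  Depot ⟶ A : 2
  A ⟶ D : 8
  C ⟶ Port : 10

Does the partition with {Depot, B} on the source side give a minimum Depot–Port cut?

Yes — it is a minimum cut (capacity 7).

Given cut capacity: 2 + 5 = 7.
Augment Depot→A→C→Port: bottleneck 2, flow now 2.
Augment Depot→B→D→Port: bottleneck 5, flow now 7.
No augmenting path remains; maximum flow = 7.
Cut capacity 7 equals the max flow, so it is a minimum cut.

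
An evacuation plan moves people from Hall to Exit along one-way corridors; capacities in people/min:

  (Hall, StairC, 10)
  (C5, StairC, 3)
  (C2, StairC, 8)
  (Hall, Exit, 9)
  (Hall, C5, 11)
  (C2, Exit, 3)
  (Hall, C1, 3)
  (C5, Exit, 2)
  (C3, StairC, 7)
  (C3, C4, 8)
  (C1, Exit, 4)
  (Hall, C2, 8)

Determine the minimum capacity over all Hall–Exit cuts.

17

Augment Hall→Exit: bottleneck 9, flow now 9.
Augment Hall→C2→Exit: bottleneck 3, flow now 12.
Augment Hall→C5→Exit: bottleneck 2, flow now 14.
Augment Hall→C1→Exit: bottleneck 3, flow now 17.
No augmenting path remains; maximum flow = 17.
By max-flow min-cut, the minimum cut capacity equals the max flow.
In the residual graph, reachable from Hall: {Hall, C2, C5, StairC}.
Min-cut edges: Hall→C1 (3), Hall→Exit (9), C2→Exit (3), C5→Exit (2); capacity 3 + 9 + 3 + 2 = 17.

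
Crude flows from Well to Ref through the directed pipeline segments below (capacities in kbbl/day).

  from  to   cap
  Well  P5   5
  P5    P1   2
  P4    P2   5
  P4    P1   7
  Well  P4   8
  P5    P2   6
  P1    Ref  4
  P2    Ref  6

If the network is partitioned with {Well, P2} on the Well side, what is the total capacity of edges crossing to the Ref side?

19

Edges leaving {Well, P2}: Well→P5 (5), Well→P4 (8), P2→Ref (6).
Cut capacity = 5 + 8 + 6 = 19.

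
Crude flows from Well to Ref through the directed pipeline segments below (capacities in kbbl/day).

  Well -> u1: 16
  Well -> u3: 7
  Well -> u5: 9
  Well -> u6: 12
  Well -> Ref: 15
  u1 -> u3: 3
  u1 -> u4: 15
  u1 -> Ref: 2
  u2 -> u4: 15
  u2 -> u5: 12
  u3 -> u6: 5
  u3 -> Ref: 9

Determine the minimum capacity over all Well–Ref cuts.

Augment Well→Ref: bottleneck 15, flow now 15.
Augment Well→u1→Ref: bottleneck 2, flow now 17.
Augment Well→u3→Ref: bottleneck 7, flow now 24.
Augment Well→u1→u3→Ref: bottleneck 2, flow now 26.
No augmenting path remains; maximum flow = 26.
By max-flow min-cut, the minimum cut capacity equals the max flow.
In the residual graph, reachable from Well: {Well, u1, u3, u4, u5, u6}.
Min-cut edges: Well→Ref (15), u1→Ref (2), u3→Ref (9); capacity 15 + 2 + 9 = 26.

26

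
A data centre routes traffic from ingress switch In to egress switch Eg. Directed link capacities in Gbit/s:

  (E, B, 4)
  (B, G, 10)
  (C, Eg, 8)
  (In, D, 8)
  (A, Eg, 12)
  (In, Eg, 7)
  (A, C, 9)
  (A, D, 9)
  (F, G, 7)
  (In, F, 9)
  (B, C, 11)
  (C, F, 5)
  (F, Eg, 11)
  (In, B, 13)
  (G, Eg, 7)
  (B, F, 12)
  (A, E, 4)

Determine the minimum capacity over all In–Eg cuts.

Augment In→Eg: bottleneck 7, flow now 7.
Augment In→F→Eg: bottleneck 9, flow now 16.
Augment In→B→C→Eg: bottleneck 8, flow now 24.
Augment In→B→F→Eg: bottleneck 2, flow now 26.
Augment In→B→G→Eg: bottleneck 3, flow now 29.
No augmenting path remains; maximum flow = 29.
By max-flow min-cut, the minimum cut capacity equals the max flow.
In the residual graph, reachable from In: {In, D}.
Min-cut edges: In→B (13), In→F (9), In→Eg (7); capacity 13 + 9 + 7 = 29.

29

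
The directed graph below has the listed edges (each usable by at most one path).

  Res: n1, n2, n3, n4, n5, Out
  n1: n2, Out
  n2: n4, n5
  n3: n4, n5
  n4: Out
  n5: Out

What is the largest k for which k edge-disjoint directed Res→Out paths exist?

Assign every edge capacity 1; by Menger, the answer equals the max flow.
Path Res→Out (+1); total 1.
Path Res→n1→Out (+1); total 2.
Path Res→n4→Out (+1); total 3.
Path Res→n5→Out (+1); total 4.
No residual Res→Out path; max flow = 4.
Certifying cut of size 4: {Res→Out, Res→n1, n4→Out, n5→Out}.

4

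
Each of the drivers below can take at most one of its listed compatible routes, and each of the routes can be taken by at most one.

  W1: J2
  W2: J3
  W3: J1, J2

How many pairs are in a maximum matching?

3

Unit-capacity flow: source→left, listed edges, right→sink; max matching = max flow.
Augmenting path W1→J2 (+1); matched 1.
Augmenting path W2→J3 (+1); matched 2.
Augmenting path W3→J1 (+1); matched 3.
No augmenting path remains; maximum matching = 3.
König certificate: {W1, W2, W3} is a vertex cover of size 3 (every listed pair touches it), so no matching can be larger.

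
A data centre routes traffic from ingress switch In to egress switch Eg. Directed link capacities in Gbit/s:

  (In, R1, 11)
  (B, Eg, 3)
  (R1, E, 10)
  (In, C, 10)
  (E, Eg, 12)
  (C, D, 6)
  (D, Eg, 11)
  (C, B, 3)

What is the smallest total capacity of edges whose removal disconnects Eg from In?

Augment In→R1→E→Eg: bottleneck 10, flow now 10.
Augment In→C→B→Eg: bottleneck 3, flow now 13.
Augment In→C→D→Eg: bottleneck 6, flow now 19.
No augmenting path remains; maximum flow = 19.
By max-flow min-cut, the minimum cut capacity equals the max flow.
In the residual graph, reachable from In: {In, R1, C}.
Min-cut edges: R1→E (10), C→B (3), C→D (6); capacity 10 + 3 + 6 = 19.

19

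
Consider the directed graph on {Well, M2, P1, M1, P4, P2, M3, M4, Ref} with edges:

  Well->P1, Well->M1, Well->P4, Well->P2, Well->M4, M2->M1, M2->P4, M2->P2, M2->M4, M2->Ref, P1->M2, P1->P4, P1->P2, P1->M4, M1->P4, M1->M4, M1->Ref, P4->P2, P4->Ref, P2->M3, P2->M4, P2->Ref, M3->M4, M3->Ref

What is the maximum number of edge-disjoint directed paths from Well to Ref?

4

Assign every edge capacity 1; by Menger, the answer equals the max flow.
Path Well→M1→Ref (+1); total 1.
Path Well→P4→Ref (+1); total 2.
Path Well→P2→Ref (+1); total 3.
Path Well→P1→M2→Ref (+1); total 4.
No residual Well→Ref path; max flow = 4.
Certifying cut of size 4: {Well→M1, Well→P1, Well→P2, Well→P4}.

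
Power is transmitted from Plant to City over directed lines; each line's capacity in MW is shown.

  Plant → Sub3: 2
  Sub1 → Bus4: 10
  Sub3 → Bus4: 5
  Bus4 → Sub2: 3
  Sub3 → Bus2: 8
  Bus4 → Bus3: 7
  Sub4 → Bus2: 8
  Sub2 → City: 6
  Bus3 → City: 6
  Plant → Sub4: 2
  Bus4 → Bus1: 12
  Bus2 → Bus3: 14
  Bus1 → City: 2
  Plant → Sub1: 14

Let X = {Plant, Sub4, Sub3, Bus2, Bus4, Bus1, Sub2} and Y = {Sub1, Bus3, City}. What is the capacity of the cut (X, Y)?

Edges leaving {Plant, Sub4, Sub3, Bus2, Bus4, Bus1, Sub2}: Plant→Sub1 (14), Bus2→Bus3 (14), Bus4→Bus3 (7), Bus1→City (2), Sub2→City (6).
Cut capacity = 14 + 14 + 7 + 2 + 6 = 43.

43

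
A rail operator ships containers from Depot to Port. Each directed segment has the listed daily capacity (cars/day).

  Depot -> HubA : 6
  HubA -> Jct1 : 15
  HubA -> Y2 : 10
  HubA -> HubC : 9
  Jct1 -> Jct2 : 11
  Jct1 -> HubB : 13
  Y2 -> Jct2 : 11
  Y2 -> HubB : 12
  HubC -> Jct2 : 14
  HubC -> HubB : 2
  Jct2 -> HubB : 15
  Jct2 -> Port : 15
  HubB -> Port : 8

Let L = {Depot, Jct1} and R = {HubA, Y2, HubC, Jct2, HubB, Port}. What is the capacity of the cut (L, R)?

30

Edges leaving {Depot, Jct1}: Depot→HubA (6), Jct1→Jct2 (11), Jct1→HubB (13).
Cut capacity = 6 + 11 + 13 = 30.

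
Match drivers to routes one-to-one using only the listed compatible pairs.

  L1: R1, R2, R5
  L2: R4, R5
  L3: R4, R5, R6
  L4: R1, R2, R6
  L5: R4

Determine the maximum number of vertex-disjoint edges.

Unit-capacity flow: source→left, listed edges, right→sink; max matching = max flow.
Augmenting path L1→R1 (+1); matched 1.
Augmenting path L2→R4 (+1); matched 2.
Augmenting path L3→R5 (+1); matched 3.
Augmenting path L4→R2 (+1); matched 4.
Augmenting path L5→R4→L2→R5→L3→R6 (+1); matched 5.
No augmenting path remains; maximum matching = 5.
König certificate: {L1, L2, L3, L4, L5} is a vertex cover of size 5 (every listed pair touches it), so no matching can be larger.

5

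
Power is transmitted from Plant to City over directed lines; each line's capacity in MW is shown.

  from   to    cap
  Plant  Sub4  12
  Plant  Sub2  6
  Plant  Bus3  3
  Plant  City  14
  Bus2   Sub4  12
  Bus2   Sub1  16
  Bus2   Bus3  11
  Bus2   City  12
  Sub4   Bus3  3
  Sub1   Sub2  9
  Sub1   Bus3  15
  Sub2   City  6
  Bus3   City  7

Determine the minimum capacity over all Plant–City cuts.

Augment Plant→City: bottleneck 14, flow now 14.
Augment Plant→Sub2→City: bottleneck 6, flow now 20.
Augment Plant→Bus3→City: bottleneck 3, flow now 23.
Augment Plant→Sub4→Bus3→City: bottleneck 3, flow now 26.
No augmenting path remains; maximum flow = 26.
By max-flow min-cut, the minimum cut capacity equals the max flow.
In the residual graph, reachable from Plant: {Plant, Sub4}.
Min-cut edges: Plant→Sub2 (6), Plant→Bus3 (3), Plant→City (14), Sub4→Bus3 (3); capacity 6 + 3 + 14 + 3 = 26.

26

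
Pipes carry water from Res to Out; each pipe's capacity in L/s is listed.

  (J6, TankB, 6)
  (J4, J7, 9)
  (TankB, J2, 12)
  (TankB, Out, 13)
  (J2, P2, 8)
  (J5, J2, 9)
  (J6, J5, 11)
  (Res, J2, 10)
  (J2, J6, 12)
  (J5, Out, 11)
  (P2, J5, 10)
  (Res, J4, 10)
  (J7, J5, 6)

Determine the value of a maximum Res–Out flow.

16

Augment Res→J2→P2→J5→Out: bottleneck 8, flow now 8.
Augment Res→J2→J6→TankB→Out: bottleneck 2, flow now 10.
Augment Res→J4→J7→J5→Out: bottleneck 3, flow now 13.
Augment Res→J4→J7→J5→J2→J6→TankB→Out: bottleneck 3, flow now 16.
No augmenting path remains; maximum flow = 16.
In the residual graph, reachable from Res: {Res, J4, J7}.
Min-cut edges: Res→J2 (10), J7→J5 (6); capacity 10 + 6 = 16.
This cut is saturated, so no flow can exceed 16.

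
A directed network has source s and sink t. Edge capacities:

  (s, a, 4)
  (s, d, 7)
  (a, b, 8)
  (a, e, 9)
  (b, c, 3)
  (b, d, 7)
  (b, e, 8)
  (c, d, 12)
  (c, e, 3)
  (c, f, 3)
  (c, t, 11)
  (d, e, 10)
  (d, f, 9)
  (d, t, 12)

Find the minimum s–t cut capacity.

Augment s→d→t: bottleneck 7, flow now 7.
Augment s→a→b→c→t: bottleneck 3, flow now 10.
Augment s→a→b→d→t: bottleneck 1, flow now 11.
No augmenting path remains; maximum flow = 11.
By max-flow min-cut, the minimum cut capacity equals the max flow.
In the residual graph, reachable from s: {s}.
Min-cut edges: s→a (4), s→d (7); capacity 4 + 7 = 11.

11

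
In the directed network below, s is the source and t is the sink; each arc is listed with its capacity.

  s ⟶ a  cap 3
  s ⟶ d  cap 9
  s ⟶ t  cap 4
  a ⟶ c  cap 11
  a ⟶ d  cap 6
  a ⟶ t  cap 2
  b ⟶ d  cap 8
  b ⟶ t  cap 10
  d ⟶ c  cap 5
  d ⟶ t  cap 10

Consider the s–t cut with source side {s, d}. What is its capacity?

Edges leaving {s, d}: s→a (3), s→t (4), d→c (5), d→t (10).
Cut capacity = 3 + 4 + 5 + 10 = 22.

22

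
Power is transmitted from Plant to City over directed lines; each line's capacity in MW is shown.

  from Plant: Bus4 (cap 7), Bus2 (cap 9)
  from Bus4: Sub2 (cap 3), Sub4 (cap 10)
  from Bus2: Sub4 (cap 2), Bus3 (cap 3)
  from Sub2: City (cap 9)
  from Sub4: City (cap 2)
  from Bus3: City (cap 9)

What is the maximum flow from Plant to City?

8

Augment Plant→Bus4→Sub2→City: bottleneck 3, flow now 3.
Augment Plant→Bus4→Sub4→City: bottleneck 2, flow now 5.
Augment Plant→Bus2→Bus3→City: bottleneck 3, flow now 8.
No augmenting path remains; maximum flow = 8.
In the residual graph, reachable from Plant: {Plant, Bus4, Bus2, Sub4}.
Min-cut edges: Bus4→Sub2 (3), Bus2→Bus3 (3), Sub4→City (2); capacity 3 + 3 + 2 = 8.
This cut is saturated, so no flow can exceed 8.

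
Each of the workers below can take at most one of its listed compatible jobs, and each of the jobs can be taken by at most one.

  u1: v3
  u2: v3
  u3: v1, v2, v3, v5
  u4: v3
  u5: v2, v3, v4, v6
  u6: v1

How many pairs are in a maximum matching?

4

Unit-capacity flow: source→left, listed edges, right→sink; max matching = max flow.
Augmenting path u1→v3 (+1); matched 1.
Augmenting path u3→v1 (+1); matched 2.
Augmenting path u5→v2 (+1); matched 3.
Augmenting path u6→v1→u3→v5 (+1); matched 4.
No augmenting path remains; maximum matching = 4.
König certificate: {u3, u5, u6, v3} is a vertex cover of size 4 (every listed pair touches it), so no matching can be larger.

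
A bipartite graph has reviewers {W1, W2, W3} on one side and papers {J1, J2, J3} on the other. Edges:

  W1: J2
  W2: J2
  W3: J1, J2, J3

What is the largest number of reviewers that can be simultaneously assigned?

Unit-capacity flow: source→left, listed edges, right→sink; max matching = max flow.
Augmenting path W1→J2 (+1); matched 1.
Augmenting path W3→J1 (+1); matched 2.
No augmenting path remains; maximum matching = 2.
König certificate: {W3, J2} is a vertex cover of size 2 (every listed pair touches it), so no matching can be larger.

2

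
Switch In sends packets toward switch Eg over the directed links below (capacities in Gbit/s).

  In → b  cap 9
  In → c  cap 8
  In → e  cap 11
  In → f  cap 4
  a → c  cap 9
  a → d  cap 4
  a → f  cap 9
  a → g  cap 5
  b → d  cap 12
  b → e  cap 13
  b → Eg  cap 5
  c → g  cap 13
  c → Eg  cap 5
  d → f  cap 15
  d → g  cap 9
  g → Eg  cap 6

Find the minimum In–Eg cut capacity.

Augment In→b→Eg: bottleneck 5, flow now 5.
Augment In→c→Eg: bottleneck 5, flow now 10.
Augment In→c→g→Eg: bottleneck 3, flow now 13.
Augment In→b→d→g→Eg: bottleneck 3, flow now 16.
No augmenting path remains; maximum flow = 16.
By max-flow min-cut, the minimum cut capacity equals the max flow.
In the residual graph, reachable from In: {In, b, c, d, e, f, g}.
Min-cut edges: b→Eg (5), c→Eg (5), g→Eg (6); capacity 5 + 5 + 6 = 16.

16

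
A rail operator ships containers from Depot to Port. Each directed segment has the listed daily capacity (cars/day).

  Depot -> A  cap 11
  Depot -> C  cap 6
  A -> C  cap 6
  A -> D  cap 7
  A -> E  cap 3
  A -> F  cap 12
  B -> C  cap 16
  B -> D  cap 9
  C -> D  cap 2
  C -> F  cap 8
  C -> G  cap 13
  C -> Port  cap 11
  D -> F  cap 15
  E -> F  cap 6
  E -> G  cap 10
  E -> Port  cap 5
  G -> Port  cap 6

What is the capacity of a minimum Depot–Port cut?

15

Augment Depot→C→Port: bottleneck 6, flow now 6.
Augment Depot→A→C→Port: bottleneck 5, flow now 11.
Augment Depot→A→E→Port: bottleneck 3, flow now 14.
Augment Depot→A→C→G→Port: bottleneck 1, flow now 15.
No augmenting path remains; maximum flow = 15.
By max-flow min-cut, the minimum cut capacity equals the max flow.
In the residual graph, reachable from Depot: {Depot, A, D, F}.
Min-cut edges: Depot→C (6), A→C (6), A→E (3); capacity 6 + 6 + 3 = 15.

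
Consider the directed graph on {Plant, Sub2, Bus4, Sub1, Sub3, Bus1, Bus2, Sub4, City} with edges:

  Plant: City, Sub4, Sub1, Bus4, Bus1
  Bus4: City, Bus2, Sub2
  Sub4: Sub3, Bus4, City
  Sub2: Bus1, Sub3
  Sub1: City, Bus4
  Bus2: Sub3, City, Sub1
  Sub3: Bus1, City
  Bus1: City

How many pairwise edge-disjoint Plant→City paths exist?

5

Assign every edge capacity 1; by Menger, the answer equals the max flow.
Path Plant→City (+1); total 1.
Path Plant→Bus4→City (+1); total 2.
Path Plant→Sub1→City (+1); total 3.
Path Plant→Bus1→City (+1); total 4.
Path Plant→Sub4→City (+1); total 5.
No residual Plant→City path; max flow = 5.
Certifying cut of size 5: {Plant→Bus1, Plant→Bus4, Plant→City, Plant→Sub1, Plant→Sub4}.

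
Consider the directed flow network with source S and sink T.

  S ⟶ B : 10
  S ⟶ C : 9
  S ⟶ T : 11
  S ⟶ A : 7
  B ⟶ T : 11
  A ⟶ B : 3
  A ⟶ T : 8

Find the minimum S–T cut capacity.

Augment S→T: bottleneck 11, flow now 11.
Augment S→A→T: bottleneck 7, flow now 18.
Augment S→B→T: bottleneck 10, flow now 28.
No augmenting path remains; maximum flow = 28.
By max-flow min-cut, the minimum cut capacity equals the max flow.
In the residual graph, reachable from S: {S, C}.
Min-cut edges: S→A (7), S→B (10), S→T (11); capacity 7 + 10 + 11 = 28.

28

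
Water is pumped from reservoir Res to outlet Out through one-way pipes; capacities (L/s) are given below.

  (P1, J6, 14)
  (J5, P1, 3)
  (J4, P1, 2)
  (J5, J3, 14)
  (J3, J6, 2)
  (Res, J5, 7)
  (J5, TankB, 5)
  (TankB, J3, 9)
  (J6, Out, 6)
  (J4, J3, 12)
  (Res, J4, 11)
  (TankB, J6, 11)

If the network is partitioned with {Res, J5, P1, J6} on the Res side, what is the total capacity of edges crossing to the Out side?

36

Edges leaving {Res, J5, P1, J6}: Res→J4 (11), J5→J3 (14), J5→TankB (5), J6→Out (6).
Cut capacity = 11 + 14 + 5 + 6 = 36.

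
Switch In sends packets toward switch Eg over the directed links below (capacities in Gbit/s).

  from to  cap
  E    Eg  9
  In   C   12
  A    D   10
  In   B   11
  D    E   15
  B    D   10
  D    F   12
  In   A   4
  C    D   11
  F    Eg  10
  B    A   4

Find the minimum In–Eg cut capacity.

19

Augment In→A→D→E→Eg: bottleneck 4, flow now 4.
Augment In→B→D→E→Eg: bottleneck 5, flow now 9.
Augment In→B→D→F→Eg: bottleneck 5, flow now 14.
Augment In→C→D→F→Eg: bottleneck 5, flow now 19.
No augmenting path remains; maximum flow = 19.
By max-flow min-cut, the minimum cut capacity equals the max flow.
In the residual graph, reachable from In: {In, A, B, C, D, E, F}.
Min-cut edges: E→Eg (9), F→Eg (10); capacity 9 + 10 = 19.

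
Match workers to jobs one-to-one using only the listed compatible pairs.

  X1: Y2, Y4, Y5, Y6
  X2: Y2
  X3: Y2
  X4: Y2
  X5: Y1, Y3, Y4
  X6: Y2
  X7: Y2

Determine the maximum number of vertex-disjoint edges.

Unit-capacity flow: source→left, listed edges, right→sink; max matching = max flow.
Augmenting path X1→Y2 (+1); matched 1.
Augmenting path X5→Y1 (+1); matched 2.
Augmenting path X2→Y2→X1→Y4 (+1); matched 3.
No augmenting path remains; maximum matching = 3.
König certificate: {X1, X5, Y2} is a vertex cover of size 3 (every listed pair touches it), so no matching can be larger.

3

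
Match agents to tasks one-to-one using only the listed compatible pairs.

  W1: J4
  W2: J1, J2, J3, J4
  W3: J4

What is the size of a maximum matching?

Unit-capacity flow: source→left, listed edges, right→sink; max matching = max flow.
Augmenting path W1→J4 (+1); matched 1.
Augmenting path W2→J1 (+1); matched 2.
No augmenting path remains; maximum matching = 2.
König certificate: {W2, J4} is a vertex cover of size 2 (every listed pair touches it), so no matching can be larger.

2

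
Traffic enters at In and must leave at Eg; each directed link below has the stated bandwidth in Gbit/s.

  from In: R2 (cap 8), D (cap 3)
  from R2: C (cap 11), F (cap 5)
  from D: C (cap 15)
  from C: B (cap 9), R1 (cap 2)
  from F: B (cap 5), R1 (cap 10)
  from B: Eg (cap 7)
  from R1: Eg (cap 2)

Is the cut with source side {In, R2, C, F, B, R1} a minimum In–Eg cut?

Given cut capacity: 3 + 7 + 2 = 12.
Augment In→R2→C→B→Eg: bottleneck 7, flow now 7.
Augment In→R2→C→R1→Eg: bottleneck 1, flow now 8.
Augment In→D→C→R1→Eg: bottleneck 1, flow now 9.
No augmenting path remains; maximum flow = 9.
In the residual graph, reachable from In: {In, R2, D, C, F, B, R1}.
Min-cut edges: B→Eg (7), R1→Eg (2); capacity 7 + 2 = 9.
Cut capacity 12 exceeds the max flow 9, so it is not minimum.

No — its capacity is 12, but the minimum cut has capacity 9.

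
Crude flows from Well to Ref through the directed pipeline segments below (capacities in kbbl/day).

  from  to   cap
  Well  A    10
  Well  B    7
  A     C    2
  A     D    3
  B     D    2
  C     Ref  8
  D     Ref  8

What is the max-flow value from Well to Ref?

Augment Well→A→C→Ref: bottleneck 2, flow now 2.
Augment Well→A→D→Ref: bottleneck 3, flow now 5.
Augment Well→B→D→Ref: bottleneck 2, flow now 7.
No augmenting path remains; maximum flow = 7.
In the residual graph, reachable from Well: {Well, A, B}.
Min-cut edges: A→C (2), A→D (3), B→D (2); capacity 2 + 3 + 2 = 7.
This cut is saturated, so no flow can exceed 7.

7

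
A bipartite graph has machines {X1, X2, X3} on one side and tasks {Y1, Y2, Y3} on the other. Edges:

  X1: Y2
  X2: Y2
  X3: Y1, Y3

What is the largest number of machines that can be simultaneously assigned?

Unit-capacity flow: source→left, listed edges, right→sink; max matching = max flow.
Augmenting path X1→Y2 (+1); matched 1.
Augmenting path X3→Y1 (+1); matched 2.
No augmenting path remains; maximum matching = 2.
König certificate: {X3, Y2} is a vertex cover of size 2 (every listed pair touches it), so no matching can be larger.

2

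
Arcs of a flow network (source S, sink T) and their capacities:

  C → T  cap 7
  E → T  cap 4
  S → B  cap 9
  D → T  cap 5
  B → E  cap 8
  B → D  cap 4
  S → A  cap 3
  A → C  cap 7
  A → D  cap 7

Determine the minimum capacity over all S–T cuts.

Augment S→A→C→T: bottleneck 3, flow now 3.
Augment S→B→D→T: bottleneck 4, flow now 7.
Augment S→B→E→T: bottleneck 4, flow now 11.
No augmenting path remains; maximum flow = 11.
By max-flow min-cut, the minimum cut capacity equals the max flow.
In the residual graph, reachable from S: {S, B, E}.
Min-cut edges: S→A (3), B→D (4), E→T (4); capacity 3 + 4 + 4 = 11.

11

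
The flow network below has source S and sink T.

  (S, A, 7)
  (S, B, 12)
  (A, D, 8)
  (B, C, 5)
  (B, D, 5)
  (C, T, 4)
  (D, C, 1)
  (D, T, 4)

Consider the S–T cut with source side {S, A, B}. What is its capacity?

Edges leaving {S, A, B}: A→D (8), B→C (5), B→D (5).
Cut capacity = 8 + 5 + 5 = 18.

18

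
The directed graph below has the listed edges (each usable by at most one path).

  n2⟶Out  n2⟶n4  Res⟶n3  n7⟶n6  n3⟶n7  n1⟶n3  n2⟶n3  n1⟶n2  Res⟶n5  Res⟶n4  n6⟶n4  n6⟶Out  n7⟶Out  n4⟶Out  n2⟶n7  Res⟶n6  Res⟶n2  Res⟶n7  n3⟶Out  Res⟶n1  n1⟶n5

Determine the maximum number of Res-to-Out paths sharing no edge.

5

Assign every edge capacity 1; by Menger, the answer equals the max flow.
Path Res→n2→Out (+1); total 1.
Path Res→n3→Out (+1); total 2.
Path Res→n4→Out (+1); total 3.
Path Res→n6→Out (+1); total 4.
Path Res→n7→Out (+1); total 5.
No residual Res→Out path; max flow = 5.
Certifying cut of size 5: {n2→Out, n3→Out, n4→Out, n6→Out, n7→Out}.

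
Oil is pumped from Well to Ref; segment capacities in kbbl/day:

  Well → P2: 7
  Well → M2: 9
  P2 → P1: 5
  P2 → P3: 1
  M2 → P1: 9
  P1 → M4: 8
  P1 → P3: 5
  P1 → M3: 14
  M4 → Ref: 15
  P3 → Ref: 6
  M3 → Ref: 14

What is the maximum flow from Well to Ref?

15

Augment Well→P2→P3→Ref: bottleneck 1, flow now 1.
Augment Well→P2→P1→M4→Ref: bottleneck 5, flow now 6.
Augment Well→M2→P1→M4→Ref: bottleneck 3, flow now 9.
Augment Well→M2→P1→P3→Ref: bottleneck 5, flow now 14.
Augment Well→M2→P1→M3→Ref: bottleneck 1, flow now 15.
No augmenting path remains; maximum flow = 15.
In the residual graph, reachable from Well: {Well, P2}.
Min-cut edges: Well→M2 (9), P2→P1 (5), P2→P3 (1); capacity 9 + 5 + 1 = 15.
This cut is saturated, so no flow can exceed 15.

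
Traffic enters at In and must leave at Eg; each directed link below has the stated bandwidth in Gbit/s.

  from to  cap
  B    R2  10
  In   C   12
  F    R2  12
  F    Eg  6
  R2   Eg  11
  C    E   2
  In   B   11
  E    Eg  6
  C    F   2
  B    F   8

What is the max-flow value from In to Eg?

Augment In→C→F→Eg: bottleneck 2, flow now 2.
Augment In→C→E→Eg: bottleneck 2, flow now 4.
Augment In→B→F→Eg: bottleneck 4, flow now 8.
Augment In→B→R2→Eg: bottleneck 7, flow now 15.
No augmenting path remains; maximum flow = 15.
In the residual graph, reachable from In: {In, C}.
Min-cut edges: In→B (11), C→F (2), C→E (2); capacity 11 + 2 + 2 = 15.
This cut is saturated, so no flow can exceed 15.

15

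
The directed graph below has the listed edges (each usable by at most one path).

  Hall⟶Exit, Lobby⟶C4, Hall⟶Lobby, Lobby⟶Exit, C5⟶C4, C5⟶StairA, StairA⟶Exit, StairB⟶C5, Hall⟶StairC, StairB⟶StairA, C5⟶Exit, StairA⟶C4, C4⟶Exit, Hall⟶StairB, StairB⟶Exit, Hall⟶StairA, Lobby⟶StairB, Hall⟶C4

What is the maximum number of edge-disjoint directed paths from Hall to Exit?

5

Assign every edge capacity 1; by Menger, the answer equals the max flow.
Path Hall→Exit (+1); total 1.
Path Hall→Lobby→Exit (+1); total 2.
Path Hall→StairB→Exit (+1); total 3.
Path Hall→StairA→Exit (+1); total 4.
Path Hall→C4→Exit (+1); total 5.
No residual Hall→Exit path; max flow = 5.
Certifying cut of size 5: {Hall→C4, Hall→Exit, Hall→Lobby, Hall→StairA, Hall→StairB}.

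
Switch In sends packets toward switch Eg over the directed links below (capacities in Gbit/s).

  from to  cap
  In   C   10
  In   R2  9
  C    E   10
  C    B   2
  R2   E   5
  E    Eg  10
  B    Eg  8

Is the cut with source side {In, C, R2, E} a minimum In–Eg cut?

Yes — it is a minimum cut (capacity 12).

Given cut capacity: 2 + 10 = 12.
Augment In→C→E→Eg: bottleneck 10, flow now 10.
Augment In→R2→E→C→B→Eg: bottleneck 2, flow now 12. (uses reverse residual edge)
No augmenting path remains; maximum flow = 12.
Cut capacity 12 equals the max flow, so it is a minimum cut.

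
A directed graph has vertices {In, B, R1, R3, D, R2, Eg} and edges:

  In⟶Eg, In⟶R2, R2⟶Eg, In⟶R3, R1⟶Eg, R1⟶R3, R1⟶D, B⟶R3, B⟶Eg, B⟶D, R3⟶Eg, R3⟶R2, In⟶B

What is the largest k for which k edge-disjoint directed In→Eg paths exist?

4

Assign every edge capacity 1; by Menger, the answer equals the max flow.
Path In→Eg (+1); total 1.
Path In→B→Eg (+1); total 2.
Path In→R3→Eg (+1); total 3.
Path In→R2→Eg (+1); total 4.
No residual In→Eg path; max flow = 4.
Certifying cut of size 4: {In→B, In→Eg, In→R2, In→R3}.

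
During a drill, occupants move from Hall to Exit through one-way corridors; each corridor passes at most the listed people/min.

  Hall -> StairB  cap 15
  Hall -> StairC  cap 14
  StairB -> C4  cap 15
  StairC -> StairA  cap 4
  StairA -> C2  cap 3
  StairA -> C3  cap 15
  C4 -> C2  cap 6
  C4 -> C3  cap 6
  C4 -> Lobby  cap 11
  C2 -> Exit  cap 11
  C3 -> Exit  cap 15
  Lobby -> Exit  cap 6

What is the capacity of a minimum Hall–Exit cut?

Augment Hall→StairB→C4→C2→Exit: bottleneck 6, flow now 6.
Augment Hall→StairB→C4→C3→Exit: bottleneck 6, flow now 12.
Augment Hall→StairB→C4→Lobby→Exit: bottleneck 3, flow now 15.
Augment Hall→StairC→StairA→C2→Exit: bottleneck 3, flow now 18.
Augment Hall→StairC→StairA→C3→Exit: bottleneck 1, flow now 19.
No augmenting path remains; maximum flow = 19.
By max-flow min-cut, the minimum cut capacity equals the max flow.
In the residual graph, reachable from Hall: {Hall, StairC}.
Min-cut edges: Hall→StairB (15), StairC→StairA (4); capacity 15 + 4 = 19.

19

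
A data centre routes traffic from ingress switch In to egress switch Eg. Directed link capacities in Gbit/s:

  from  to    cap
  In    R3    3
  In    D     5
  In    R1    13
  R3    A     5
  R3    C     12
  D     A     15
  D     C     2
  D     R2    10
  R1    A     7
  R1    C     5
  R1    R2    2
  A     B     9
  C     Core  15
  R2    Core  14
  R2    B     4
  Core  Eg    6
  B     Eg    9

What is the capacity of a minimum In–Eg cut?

Augment In→R3→A→B→Eg: bottleneck 3, flow now 3.
Augment In→D→A→B→Eg: bottleneck 5, flow now 8.
Augment In→R1→A→B→Eg: bottleneck 1, flow now 9.
Augment In→R1→C→Core→Eg: bottleneck 5, flow now 14.
Augment In→R1→R2→Core→Eg: bottleneck 1, flow now 15.
No augmenting path remains; maximum flow = 15.
By max-flow min-cut, the minimum cut capacity equals the max flow.
In the residual graph, reachable from In: {In, R3, D, R1, A, C, R2, Core, B}.
Min-cut edges: Core→Eg (6), B→Eg (9); capacity 6 + 9 = 15.

15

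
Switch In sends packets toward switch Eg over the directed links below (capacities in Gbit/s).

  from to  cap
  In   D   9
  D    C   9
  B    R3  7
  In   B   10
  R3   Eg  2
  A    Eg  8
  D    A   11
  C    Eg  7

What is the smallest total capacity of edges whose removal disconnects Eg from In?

Augment In→D→C→Eg: bottleneck 7, flow now 7.
Augment In→D→A→Eg: bottleneck 2, flow now 9.
Augment In→B→R3→Eg: bottleneck 2, flow now 11.
No augmenting path remains; maximum flow = 11.
By max-flow min-cut, the minimum cut capacity equals the max flow.
In the residual graph, reachable from In: {In, B, R3}.
Min-cut edges: In→D (9), R3→Eg (2); capacity 9 + 2 = 11.

11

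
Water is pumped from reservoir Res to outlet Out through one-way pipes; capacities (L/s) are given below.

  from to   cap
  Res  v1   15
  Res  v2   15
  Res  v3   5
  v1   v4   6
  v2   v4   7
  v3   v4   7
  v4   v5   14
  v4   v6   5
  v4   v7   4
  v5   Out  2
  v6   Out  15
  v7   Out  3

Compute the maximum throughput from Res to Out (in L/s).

10

Augment Res→v1→v4→v5→Out: bottleneck 2, flow now 2.
Augment Res→v1→v4→v6→Out: bottleneck 4, flow now 6.
Augment Res→v2→v4→v6→Out: bottleneck 1, flow now 7.
Augment Res→v2→v4→v7→Out: bottleneck 3, flow now 10.
No augmenting path remains; maximum flow = 10.
In the residual graph, reachable from Res: {Res, v1, v2, v3, v4, v5, v7}.
Min-cut edges: v4→v6 (5), v5→Out (2), v7→Out (3); capacity 5 + 2 + 3 = 10.
This cut is saturated, so no flow can exceed 10.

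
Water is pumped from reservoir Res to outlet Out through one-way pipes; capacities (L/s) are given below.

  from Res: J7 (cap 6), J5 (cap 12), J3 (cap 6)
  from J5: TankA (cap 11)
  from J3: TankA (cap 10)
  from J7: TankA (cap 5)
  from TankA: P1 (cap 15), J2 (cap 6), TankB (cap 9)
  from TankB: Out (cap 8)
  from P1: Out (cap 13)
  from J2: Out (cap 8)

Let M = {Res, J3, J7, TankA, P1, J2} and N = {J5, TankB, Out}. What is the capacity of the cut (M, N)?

Edges leaving {Res, J3, J7, TankA, P1, J2}: Res→J5 (12), TankA→TankB (9), P1→Out (13), J2→Out (8).
Cut capacity = 12 + 9 + 13 + 8 = 42.

42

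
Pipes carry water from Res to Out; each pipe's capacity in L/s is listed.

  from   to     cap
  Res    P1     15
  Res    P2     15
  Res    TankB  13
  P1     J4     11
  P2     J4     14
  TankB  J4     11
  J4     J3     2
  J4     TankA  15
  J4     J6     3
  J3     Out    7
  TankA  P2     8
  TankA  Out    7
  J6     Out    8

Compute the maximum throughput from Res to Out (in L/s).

Augment Res→P1→J4→J3→Out: bottleneck 2, flow now 2.
Augment Res→P1→J4→TankA→Out: bottleneck 7, flow now 9.
Augment Res→P1→J4→J6→Out: bottleneck 2, flow now 11.
Augment Res→P2→J4→J6→Out: bottleneck 1, flow now 12.
No augmenting path remains; maximum flow = 12.
In the residual graph, reachable from Res: {Res, P1, P2, TankB, J4, TankA}.
Min-cut edges: J4→J3 (2), J4→J6 (3), TankA→Out (7); capacity 2 + 3 + 7 = 12.
This cut is saturated, so no flow can exceed 12.

12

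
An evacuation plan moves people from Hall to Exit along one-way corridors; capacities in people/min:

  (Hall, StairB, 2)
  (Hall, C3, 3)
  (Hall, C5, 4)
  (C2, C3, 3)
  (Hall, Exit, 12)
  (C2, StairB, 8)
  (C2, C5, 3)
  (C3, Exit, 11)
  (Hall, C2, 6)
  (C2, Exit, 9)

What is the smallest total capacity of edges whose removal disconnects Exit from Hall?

21

Augment Hall→Exit: bottleneck 12, flow now 12.
Augment Hall→C2→Exit: bottleneck 6, flow now 18.
Augment Hall→C3→Exit: bottleneck 3, flow now 21.
No augmenting path remains; maximum flow = 21.
By max-flow min-cut, the minimum cut capacity equals the max flow.
In the residual graph, reachable from Hall: {Hall, StairB, C5}.
Min-cut edges: Hall→C2 (6), Hall→C3 (3), Hall→Exit (12); capacity 6 + 3 + 12 = 21.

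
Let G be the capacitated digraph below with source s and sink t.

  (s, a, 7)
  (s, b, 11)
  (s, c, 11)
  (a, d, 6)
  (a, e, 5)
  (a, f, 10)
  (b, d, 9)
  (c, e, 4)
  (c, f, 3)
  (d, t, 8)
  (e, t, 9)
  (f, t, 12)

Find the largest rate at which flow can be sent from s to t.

Augment s→a→d→t: bottleneck 6, flow now 6.
Augment s→a→e→t: bottleneck 1, flow now 7.
Augment s→b→d→t: bottleneck 2, flow now 9.
Augment s→c→e→t: bottleneck 4, flow now 13.
Augment s→c→f→t: bottleneck 3, flow now 16.
Augment s→b→d→a→e→t: bottleneck 4, flow now 20. (uses reverse residual edge)
Augment s→b→d→a→f→t: bottleneck 2, flow now 22. (uses reverse residual edge)
No augmenting path remains; maximum flow = 22.
In the residual graph, reachable from s: {s, b, c, d}.
Min-cut edges: s→a (7), c→e (4), c→f (3), d→t (8); capacity 7 + 4 + 3 + 8 = 22.
This cut is saturated, so no flow can exceed 22.

22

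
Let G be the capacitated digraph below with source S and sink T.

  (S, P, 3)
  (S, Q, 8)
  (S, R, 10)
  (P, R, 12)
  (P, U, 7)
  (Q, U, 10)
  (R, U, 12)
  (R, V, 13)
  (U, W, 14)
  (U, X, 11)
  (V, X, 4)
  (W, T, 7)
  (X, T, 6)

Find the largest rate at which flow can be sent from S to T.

Augment S→P→U→W→T: bottleneck 3, flow now 3.
Augment S→Q→U→W→T: bottleneck 4, flow now 7.
Augment S→Q→U→X→T: bottleneck 4, flow now 11.
Augment S→R→U→X→T: bottleneck 2, flow now 13.
No augmenting path remains; maximum flow = 13.
In the residual graph, reachable from S: {S, P, Q, R, U, V, W, X}.
Min-cut edges: W→T (7), X→T (6); capacity 7 + 6 = 13.
This cut is saturated, so no flow can exceed 13.

13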